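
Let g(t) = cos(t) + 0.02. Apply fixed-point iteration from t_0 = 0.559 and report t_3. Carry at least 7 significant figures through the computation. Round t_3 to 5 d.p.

t_1 = g(0.559000) = 0.867786
t_2 = g(0.867786) = 0.666517
t_3 = g(0.666517) = 0.805980

0.80598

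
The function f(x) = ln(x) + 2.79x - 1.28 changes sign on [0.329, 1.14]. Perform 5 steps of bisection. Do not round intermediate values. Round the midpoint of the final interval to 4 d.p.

0.6205

f(0.329000) = -1.473788, f(1.140000) = 2.031628 (opposite signs)
step 1: m = 0.734500, f(m) = 0.460690 > 0 → root in [0.329000, 0.734500]
step 2: m = 0.531750, f(m) = -0.427999 < 0 → root in [0.531750, 0.734500]
step 3: m = 0.633125, f(m) = 0.029331 > 0 → root in [0.531750, 0.633125]
step 4: m = 0.582437, f(m) = -0.195533 < 0 → root in [0.582437, 0.633125]
step 5: m = 0.607781, f(m) = -0.082231 < 0 → root in [0.607781, 0.633125]
Midpoint of [0.607781, 0.633125] = 0.620453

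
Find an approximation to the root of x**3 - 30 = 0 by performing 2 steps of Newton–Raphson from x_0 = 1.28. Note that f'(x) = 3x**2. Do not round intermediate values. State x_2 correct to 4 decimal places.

x_0 = 1.280000: f = -27.902848, f' = 4.915200 → x_1 = 1.280000 - (-27.902848)/(4.915200) = 6.956849
x_1 = 6.956849: f = 306.695819, f' = 145.193242 → x_2 = 6.956849 - (306.695819)/(145.193242) = 4.844520

4.8445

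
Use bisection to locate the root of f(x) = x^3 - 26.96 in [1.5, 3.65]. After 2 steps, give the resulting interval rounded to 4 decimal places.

[2.5750, 3.1125]

f(1.500000) = -23.585000, f(3.650000) = 21.667125 (opposite signs)
step 1: m = 2.575000, f(m) = -9.886141 < 0 → root in [2.575000, 3.650000]
step 2: m = 3.112500, f(m) = 3.192830 > 0 → root in [2.575000, 3.112500]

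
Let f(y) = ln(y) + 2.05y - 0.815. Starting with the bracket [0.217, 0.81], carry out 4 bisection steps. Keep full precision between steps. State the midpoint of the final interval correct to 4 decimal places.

0.6432

f(0.217000) = -1.898008, f(0.810000) = 0.634779 (opposite signs)
step 1: m = 0.513500, f(m) = -0.428830 < 0 → root in [0.513500, 0.810000]
step 2: m = 0.661750, f(m) = 0.128720 > 0 → root in [0.513500, 0.661750]
step 3: m = 0.587625, f(m) = -0.142035 < 0 → root in [0.587625, 0.661750]
step 4: m = 0.624688, f(m) = -0.004894 < 0 → root in [0.624688, 0.661750]
Midpoint of [0.624688, 0.661750] = 0.643219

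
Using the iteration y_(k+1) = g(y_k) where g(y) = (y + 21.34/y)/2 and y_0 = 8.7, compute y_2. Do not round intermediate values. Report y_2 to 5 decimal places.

4.70163

y_1 = g(8.700000) = 5.576437
y_2 = g(5.576437) = 4.701627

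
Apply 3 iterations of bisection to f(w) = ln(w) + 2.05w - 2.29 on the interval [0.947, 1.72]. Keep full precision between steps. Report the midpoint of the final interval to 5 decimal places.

1.09194

f(0.947000) = -0.403106, f(1.720000) = 1.778324 (opposite signs)
step 1: m = 1.333500, f(m) = 0.731482 > 0 → root in [0.947000, 1.333500]
step 2: m = 1.140250, f(m) = 0.178760 > 0 → root in [0.947000, 1.140250]
step 3: m = 1.043625, f(m) = -0.107869 < 0 → root in [1.043625, 1.140250]
Midpoint of [1.043625, 1.140250] = 1.091938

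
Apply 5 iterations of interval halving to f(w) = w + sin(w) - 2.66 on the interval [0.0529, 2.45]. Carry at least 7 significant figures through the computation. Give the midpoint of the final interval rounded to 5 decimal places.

1.66345

f(0.052900) = -2.554225, f(2.450000) = 0.427765 (opposite signs)
step 1: m = 1.251450, f(m) = -0.459109 < 0 → root in [1.251450, 2.450000]
step 2: m = 1.850725, f(m) = 0.151800 > 0 → root in [1.251450, 1.850725]
step 3: m = 1.551088, f(m) = -0.109107 < 0 → root in [1.551088, 1.850725]
step 4: m = 1.700906, f(m) = 0.032454 > 0 → root in [1.551088, 1.700906]
step 5: m = 1.625997, f(m) = -0.035526 < 0 → root in [1.625997, 1.700906]
Midpoint of [1.625997, 1.700906] = 1.663452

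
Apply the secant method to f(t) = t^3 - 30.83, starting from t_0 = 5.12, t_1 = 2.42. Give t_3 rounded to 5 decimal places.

3.23536

Secant update: t_(k+1) = t_k − f(t_k)·(t_k − t_(k-1))/(f(t_k) − f(t_(k-1))).
f(t_0) = 103.387728, f(t_1) = -16.657512
t_2 = 2.420000 - (-16.657512)·(2.420000 - 5.120000)/(-16.657512 - (103.387728)) = 2.794653; f(t_2) = -9.003527
t_3 = 2.794653 - (-9.003527)·(2.794653 - 2.420000)/(-9.003527 - (-16.657512)) = 3.235364; f(t_3) = 3.036428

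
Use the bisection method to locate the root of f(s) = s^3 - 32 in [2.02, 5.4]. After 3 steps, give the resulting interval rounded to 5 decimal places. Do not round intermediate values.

[2.86500, 3.28750]

f(2.020000) = -23.757592, f(5.400000) = 125.464000 (opposite signs)
step 1: m = 3.710000, f(m) = 19.064811 > 0 → root in [2.020000, 3.710000]
step 2: m = 2.865000, f(m) = -8.483435 < 0 → root in [2.865000, 3.710000]
step 3: m = 3.287500, f(m) = 3.530170 > 0 → root in [2.865000, 3.287500]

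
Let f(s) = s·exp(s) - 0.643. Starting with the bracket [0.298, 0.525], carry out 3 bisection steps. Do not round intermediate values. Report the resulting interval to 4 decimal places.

f(0.298000) = -0.241546, f(0.525000) = 0.244491 (opposite signs)
step 1: m = 0.411500, f(m) = -0.022014 < 0 → root in [0.411500, 0.525000]
step 2: m = 0.468250, f(m) = 0.104887 > 0 → root in [0.411500, 0.468250]
step 3: m = 0.439875, f(m) = 0.039912 > 0 → root in [0.411500, 0.439875]

[0.4115, 0.4399]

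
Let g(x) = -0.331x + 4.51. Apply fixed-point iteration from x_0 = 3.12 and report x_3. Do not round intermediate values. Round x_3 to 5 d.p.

3.39816

x_1 = g(3.120000) = 3.477280
x_2 = g(3.477280) = 3.359020
x_3 = g(3.359020) = 3.398164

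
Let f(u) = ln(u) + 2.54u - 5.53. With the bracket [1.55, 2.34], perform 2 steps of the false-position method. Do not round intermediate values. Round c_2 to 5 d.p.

1.92041

f(1.550000) = -1.154745, f(2.340000) = 1.263751
step 1: c = 1.927197, f(c) = 0.021146 > 0 → new bracket [1.550000, 1.927197]
step 2: c = 1.920414, f(c) = 0.000391 > 0 → new bracket [1.550000, 1.920414]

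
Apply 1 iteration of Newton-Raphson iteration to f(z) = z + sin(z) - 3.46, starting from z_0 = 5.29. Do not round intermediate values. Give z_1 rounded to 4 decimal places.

f'(z) = 1 + cos(z)
z_0 = 5.290000: f = 0.992231, f' = 1.546024 → z_1 = 5.290000 - (0.992231)/(1.546024) = 4.648205

4.6482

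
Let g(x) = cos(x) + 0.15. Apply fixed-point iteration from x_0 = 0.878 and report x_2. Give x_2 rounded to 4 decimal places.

x_1 = g(0.878000) = 0.788691
x_2 = g(0.788691) = 0.854774

0.8548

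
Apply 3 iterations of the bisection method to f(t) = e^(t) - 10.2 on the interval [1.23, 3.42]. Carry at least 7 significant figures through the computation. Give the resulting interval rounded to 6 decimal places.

[2.051250, 2.325000]

f(1.230000) = -6.778770, f(3.420000) = 20.369415 (opposite signs)
step 1: m = 2.325000, f(m) = 0.026680 > 0 → root in [1.230000, 2.325000]
step 2: m = 1.777500, f(m) = -4.284950 < 0 → root in [1.777500, 2.325000]
step 3: m = 2.051250, f(m) = -2.422383 < 0 → root in [2.051250, 2.325000]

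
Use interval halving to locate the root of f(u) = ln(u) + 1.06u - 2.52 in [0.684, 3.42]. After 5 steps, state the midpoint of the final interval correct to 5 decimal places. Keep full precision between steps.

f(0.684000) = -2.174757, f(3.420000) = 2.334841 (opposite signs)
step 1: m = 2.052000, f(m) = 0.373935 > 0 → root in [0.684000, 2.052000]
step 2: m = 1.368000, f(m) = -0.756570 < 0 → root in [1.368000, 2.052000]
step 3: m = 1.710000, f(m) = -0.170907 < 0 → root in [1.710000, 2.052000]
step 4: m = 1.881000, f(m) = 0.105664 > 0 → root in [1.710000, 1.881000]
step 5: m = 1.795500, f(m) = -0.031486 < 0 → root in [1.795500, 1.881000]
Midpoint of [1.795500, 1.881000] = 1.838250

1.83825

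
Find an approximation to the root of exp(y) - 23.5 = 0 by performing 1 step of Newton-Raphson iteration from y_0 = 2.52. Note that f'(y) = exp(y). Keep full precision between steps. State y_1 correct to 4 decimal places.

y_0 = 2.520000: f = -11.071403, f' = 12.428597 → y_1 = 2.520000 - (-11.071403)/(12.428597) = 3.410801

3.4108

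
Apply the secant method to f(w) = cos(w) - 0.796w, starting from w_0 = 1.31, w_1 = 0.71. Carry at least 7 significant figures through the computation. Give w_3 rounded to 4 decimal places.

f(w_0) = -0.784910, f(w_1) = 0.193202
w_2 = 0.710000 - (0.193202)·(0.710000 - 1.310000)/(0.193202 - (-0.784910)) = 0.828515; f(w_2) = 0.016473
w_3 = 0.828515 - (0.016473)·(0.828515 - 0.710000)/(0.016473 - (0.193202)) = 0.839562; f(w_3) = -0.000502

0.8396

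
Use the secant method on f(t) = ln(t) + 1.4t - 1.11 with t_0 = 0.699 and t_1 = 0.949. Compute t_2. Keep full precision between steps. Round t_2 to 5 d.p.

f(t_0) = -0.489505, f(t_1) = 0.166254
t_2 = 0.949000 - (0.166254)·(0.949000 - 0.699000)/(0.166254 - (-0.489505)) = 0.885618; f(t_2) = 0.008395

0.88562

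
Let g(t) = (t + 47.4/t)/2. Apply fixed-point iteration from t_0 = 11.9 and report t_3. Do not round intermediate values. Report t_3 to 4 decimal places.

t_1 = g(11.900000) = 7.941597
t_2 = g(7.941597) = 6.955085
t_3 = g(6.955085) = 6.885121

6.8851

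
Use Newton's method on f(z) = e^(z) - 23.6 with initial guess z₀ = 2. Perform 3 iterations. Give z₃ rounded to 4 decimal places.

3.2279

f'(z) = e^(z)
z_0 = 2.000000: f = -16.210944, f' = 7.389056 → z_1 = 2.000000 - (-16.210944)/(7.389056) = 4.193913
z_1 = 4.193913: f = 42.681623, f' = 66.281623 → z_2 = 4.193913 - (42.681623)/(66.281623) = 3.549969
z_2 = 3.549969: f = 11.212243, f' = 34.812243 → z_3 = 3.549969 - (11.212243)/(34.812243) = 3.227892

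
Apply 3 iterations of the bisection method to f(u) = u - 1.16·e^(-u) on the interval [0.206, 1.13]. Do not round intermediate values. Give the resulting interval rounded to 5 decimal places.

[0.55250, 0.66800]

f(0.206000) = -0.738046, f(1.130000) = 0.755281 (opposite signs)
step 1: m = 0.668000, f(m) = 0.073230 > 0 → root in [0.206000, 0.668000]
step 2: m = 0.437000, f(m) = -0.312327 < 0 → root in [0.437000, 0.668000]
step 3: m = 0.552500, f(m) = -0.115091 < 0 → root in [0.552500, 0.668000]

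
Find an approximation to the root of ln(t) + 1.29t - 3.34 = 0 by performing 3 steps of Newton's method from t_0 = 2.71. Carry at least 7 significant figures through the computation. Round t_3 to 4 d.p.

2.0374

f'(t) = 1/t + 1.29
t_0 = 2.710000: f = 1.152849, f' = 1.659004 → t_1 = 2.710000 - (1.152849)/(1.659004) = 2.015096
t_1 = 2.015096: f = -0.039860, f' = 1.786254 → t_2 = 2.015096 - (-0.039860)/(1.786254) = 2.037410
t_2 = 2.037410: f = -0.000061, f' = 1.780819 → t_3 = 2.037410 - (-0.000061)/(1.780819) = 2.037445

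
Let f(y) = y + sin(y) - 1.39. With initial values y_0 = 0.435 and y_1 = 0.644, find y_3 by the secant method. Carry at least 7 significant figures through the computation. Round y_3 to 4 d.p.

f(y_0) = -0.533590, f(y_1) = -0.145601
y_2 = 0.644000 - (-0.145601)·(0.644000 - 0.435000)/(-0.145601 - (-0.533590)) = 0.722432; f(y_2) = -0.006357
y_3 = 0.722432 - (-0.006357)·(0.722432 - 0.644000)/(-0.006357 - (-0.145601)) = 0.726013; f(y_3) = -0.000094

0.7260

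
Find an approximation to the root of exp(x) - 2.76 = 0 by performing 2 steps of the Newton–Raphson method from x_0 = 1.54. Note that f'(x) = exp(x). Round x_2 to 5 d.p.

Newton update: x ← x − f(x)/f'(x).
x_0 = 1.540000: f = 1.904590, f' = 4.664590 → x_1 = 1.540000 - (1.904590)/(4.664590) = 1.131692
x_1 = 1.131692: f = 0.340898, f' = 3.100898 → x_2 = 1.131692 - (0.340898)/(3.100898) = 1.021757

1.02176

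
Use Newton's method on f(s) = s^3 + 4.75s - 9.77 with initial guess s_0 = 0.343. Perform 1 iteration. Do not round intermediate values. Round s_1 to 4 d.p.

Newton update: s ← s − f(s)/f'(s).
f'(s) = 3s^2 + 4.75
s_0 = 0.343000: f = -8.100396, f' = 5.102947 → s_1 = 0.343000 - (-8.100396)/(5.102947) = 1.930396

1.9304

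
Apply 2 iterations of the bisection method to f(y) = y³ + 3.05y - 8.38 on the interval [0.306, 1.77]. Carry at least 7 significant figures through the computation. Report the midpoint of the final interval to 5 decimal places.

f(0.306000) = -7.418047, f(1.770000) = 2.563733 (opposite signs)
step 1: m = 1.038000, f(m) = -4.095713 < 0 → root in [1.038000, 1.770000]
step 2: m = 1.404000, f(m) = -1.330213 < 0 → root in [1.404000, 1.770000]
Midpoint of [1.404000, 1.770000] = 1.587000

1.58700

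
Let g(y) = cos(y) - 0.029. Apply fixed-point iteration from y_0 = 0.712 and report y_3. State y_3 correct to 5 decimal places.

y_1 = g(0.712000) = 0.728057
y_2 = g(0.728057) = 0.717469
y_3 = g(0.717469) = 0.724472

0.72447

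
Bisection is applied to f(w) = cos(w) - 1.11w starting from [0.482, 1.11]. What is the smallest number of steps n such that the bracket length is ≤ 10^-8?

26

Initial width b − a = 1.11 − 0.482 = 0.628000.
After n steps the width is (b−a)/2^n; need (b−a)/2^n ≤ 10^-8.
So n ≥ log₂(0.628000/10^-8) = log₂(62800000.0000) ≈ 25.9043.
Hence n = 26.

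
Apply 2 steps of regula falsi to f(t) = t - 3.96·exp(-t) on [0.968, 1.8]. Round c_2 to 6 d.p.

1.198991

False-position update: c = (a·f(b) − b·f(a))/(f(b) − f(a)); replace the endpoint whose sign matches f(c).
f(0.968000) = -0.536174, f(1.800000) = 1.145416
step 1: c = 1.233283, f(c) = 0.079598 > 0 → new bracket [0.968000, 1.233283]
step 2: c = 1.198991, f(c) = 0.005058 > 0 → new bracket [0.968000, 1.198991]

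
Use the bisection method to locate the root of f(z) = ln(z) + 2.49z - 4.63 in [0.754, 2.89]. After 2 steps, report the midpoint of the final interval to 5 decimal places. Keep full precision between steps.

f(0.754000) = -3.034903, f(2.890000) = 3.627357 (opposite signs)
step 1: m = 1.822000, f(m) = 0.506715 > 0 → root in [0.754000, 1.822000]
step 2: m = 1.288000, f(m) = -1.169789 < 0 → root in [1.288000, 1.822000]
Midpoint of [1.288000, 1.822000] = 1.555000

1.55500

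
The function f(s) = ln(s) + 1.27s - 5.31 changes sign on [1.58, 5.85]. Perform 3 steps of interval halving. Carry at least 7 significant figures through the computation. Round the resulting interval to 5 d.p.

[3.18125, 3.71500]

f(1.580000) = -2.845975, f(5.850000) = 3.885942 (opposite signs)
step 1: m = 3.715000, f(m) = 0.720429 > 0 → root in [1.580000, 3.715000]
step 2: m = 2.647500, f(m) = -0.974059 < 0 → root in [2.647500, 3.715000]
step 3: m = 3.181250, f(m) = -0.112538 < 0 → root in [3.181250, 3.715000]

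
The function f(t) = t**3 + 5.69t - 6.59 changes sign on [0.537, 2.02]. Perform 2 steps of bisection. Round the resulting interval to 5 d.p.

[0.90775, 1.27850]

f(0.537000) = -3.379616, f(2.020000) = 13.146208 (opposite signs)
step 1: m = 1.278500, f(m) = 2.774453 > 0 → root in [0.537000, 1.278500]
step 2: m = 0.907750, f(m) = -0.676907 < 0 → root in [0.907750, 1.278500]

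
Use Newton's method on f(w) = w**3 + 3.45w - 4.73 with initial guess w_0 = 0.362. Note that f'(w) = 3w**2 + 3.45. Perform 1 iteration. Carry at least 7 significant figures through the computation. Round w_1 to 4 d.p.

1.2555

w_0 = 0.362000: f = -3.433662, f' = 3.843132 → w_1 = 0.362000 - (-3.433662)/(3.843132) = 1.255454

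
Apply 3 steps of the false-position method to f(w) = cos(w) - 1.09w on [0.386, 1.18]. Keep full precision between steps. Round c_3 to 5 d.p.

False-position update: c = (a·f(b) − b·f(a))/(f(b) − f(a)); replace the endpoint whose sign matches f(c).
f(0.386000) = 0.505682, f(1.180000) = -0.905275
step 1: c = 0.670567, f(c) = 0.052552 > 0 → new bracket [0.670567, 1.180000]
step 2: c = 0.698517, f(c) = 0.004413 > 0 → new bracket [0.698517, 1.180000]
step 3: c = 0.700853, f(c) = 0.000363 > 0 → new bracket [0.700853, 1.180000]

0.70085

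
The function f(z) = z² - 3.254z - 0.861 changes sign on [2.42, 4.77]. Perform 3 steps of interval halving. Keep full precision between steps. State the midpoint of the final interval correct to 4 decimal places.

3.4481

f(2.420000) = -2.879280, f(4.770000) = 6.370320 (opposite signs)
step 1: m = 3.595000, f(m) = 0.364895 > 0 → root in [2.420000, 3.595000]
step 2: m = 3.007500, f(m) = -1.602349 < 0 → root in [3.007500, 3.595000]
step 3: m = 3.301250, f(m) = -0.705016 < 0 → root in [3.301250, 3.595000]
Midpoint of [3.301250, 3.595000] = 3.448125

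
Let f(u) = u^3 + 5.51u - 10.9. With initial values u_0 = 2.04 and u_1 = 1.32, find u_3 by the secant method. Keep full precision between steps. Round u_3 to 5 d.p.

f(u_0) = 8.830064, f(u_1) = -1.326832
u_2 = 1.320000 - (-1.326832)·(1.320000 - 2.040000)/(-1.326832 - (8.830064)) = 1.414056; f(u_2) = -0.281067
u_3 = 1.414056 - (-0.281067)·(1.414056 - 1.320000)/(-0.281067 - (-1.326832)) = 1.439335; f(u_3) = 0.012590

1.43934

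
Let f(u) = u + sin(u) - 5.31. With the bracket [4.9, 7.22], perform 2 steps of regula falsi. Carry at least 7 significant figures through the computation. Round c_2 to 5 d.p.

5.78450

f(4.900000) = -1.392453, f(7.220000) = 2.715675
step 1: c = 5.686365, f(c) = -0.185649 < 0 → new bracket [5.686365, 7.220000]
step 2: c = 5.784499, f(c) = -0.003772 < 0 → new bracket [5.784499, 7.220000]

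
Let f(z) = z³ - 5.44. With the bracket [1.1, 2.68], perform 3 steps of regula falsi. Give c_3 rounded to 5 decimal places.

1.71092

f(1.100000) = -4.109000, f(2.680000) = 13.808832
step 1: c = 1.462333, f(c) = -2.312922 < 0 → new bracket [1.462333, 2.680000]
step 2: c = 1.637027, f(c) = -1.053004 < 0 → new bracket [1.637027, 2.680000]
step 3: c = 1.710924, f(c) = -0.431676 < 0 → new bracket [1.710924, 2.680000]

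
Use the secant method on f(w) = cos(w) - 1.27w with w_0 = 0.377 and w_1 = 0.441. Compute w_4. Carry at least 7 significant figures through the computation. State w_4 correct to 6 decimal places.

f(w_0) = 0.450983, f(w_1) = 0.344255
w_2 = 0.441000 - (0.344255)·(0.441000 - 0.377000)/(0.344255 - (0.450983)) = 0.647435; f(w_2) = -0.024608
w_3 = 0.647435 - (-0.024608)·(0.647435 - 0.441000)/(-0.024608 - (0.344255)) = 0.633663; f(w_3) = 0.001113
w_4 = 0.633663 - (0.001113)·(0.633663 - 0.647435)/(0.001113 - (-0.024608)) = 0.634258; f(w_4) = 0.000003

0.634258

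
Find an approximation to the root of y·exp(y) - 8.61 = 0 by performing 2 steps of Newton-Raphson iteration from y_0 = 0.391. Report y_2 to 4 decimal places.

f'(y) = (y + 1)·exp(y)
y_0 = 0.391000: f = -8.031923, f' = 2.056536 → y_1 = 0.391000 - (-8.031923)/(2.056536) = 4.296559
y_1 = 4.296559: f = 306.957933, f' = 389.014592 → y_2 = 4.296559 - (306.957933)/(389.014592) = 3.507494

3.5075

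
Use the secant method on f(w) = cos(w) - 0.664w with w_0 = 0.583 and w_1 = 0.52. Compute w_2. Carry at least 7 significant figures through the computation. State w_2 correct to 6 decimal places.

f(w_0) = 0.447703, f(w_1) = 0.522539
w_2 = 0.520000 - (0.522539)·(0.520000 - 0.583000)/(0.522539 - (0.447703)) = 0.959893; f(w_2) = -0.063761

0.959893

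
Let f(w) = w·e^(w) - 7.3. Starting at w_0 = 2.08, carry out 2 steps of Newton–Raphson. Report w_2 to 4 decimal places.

f'(w) = (w + 1)·e^(w)
w_0 = 2.080000: f = 9.349295, f' = 24.653764 → w_1 = 2.080000 - (9.349295)/(24.653764) = 1.700776
w_1 = 1.700776: f = 2.017188, f' = 14.795386 → w_2 = 1.700776 - (2.017188)/(14.795386) = 1.564437

1.5644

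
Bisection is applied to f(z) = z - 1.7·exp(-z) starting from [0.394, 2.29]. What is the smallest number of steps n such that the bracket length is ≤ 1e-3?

11

Initial width b − a = 2.29 − 0.394 = 1.896000.
After n steps the width is (b−a)/2^n; need (b−a)/2^n ≤ 1e-3.
So n ≥ log₂(1.896000/1e-3) = log₂(1896.0000) ≈ 10.8887.
Hence n = 11.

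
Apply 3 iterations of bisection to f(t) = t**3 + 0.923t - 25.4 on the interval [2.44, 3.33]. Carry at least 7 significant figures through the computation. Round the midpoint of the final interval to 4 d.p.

2.8294

f(2.440000) = -8.621096, f(3.330000) = 14.599627 (opposite signs)
step 1: m = 2.885000, f(m) = 1.275359 > 0 → root in [2.440000, 2.885000]
step 2: m = 2.662500, f(m) = -4.068300 < 0 → root in [2.662500, 2.885000]
step 3: m = 2.773750, f(m) = -1.499459 < 0 → root in [2.773750, 2.885000]
Midpoint of [2.773750, 2.885000] = 2.829375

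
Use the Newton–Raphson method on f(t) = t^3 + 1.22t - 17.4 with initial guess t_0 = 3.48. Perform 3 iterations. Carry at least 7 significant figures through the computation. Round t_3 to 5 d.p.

f'(t) = 3t^2 + 1.22
t_0 = 3.480000: f = 28.989792, f' = 37.551200 → t_1 = 3.480000 - (28.989792)/(37.551200) = 2.707993
t_1 = 2.707993: f = 5.762075, f' = 23.219677 → t_2 = 2.707993 - (5.762075)/(23.219677) = 2.459838
t_2 = 2.459838: f = 0.485000, f' = 19.372411 → t_3 = 2.459838 - (0.485000)/(19.372411) = 2.434803

2.43480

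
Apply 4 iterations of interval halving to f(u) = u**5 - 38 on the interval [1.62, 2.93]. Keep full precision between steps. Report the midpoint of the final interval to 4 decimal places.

f(1.620000) = -26.842290, f(2.930000) = 177.942488 (opposite signs)
step 1: m = 2.275000, f(m) = 22.940639 > 0 → root in [1.620000, 2.275000]
step 2: m = 1.947500, f(m) = -9.985213 < 0 → root in [1.947500, 2.275000]
step 3: m = 2.111250, f(m) = 3.946750 > 0 → root in [1.947500, 2.111250]
step 4: m = 2.029375, f(m) = -3.579947 < 0 → root in [2.029375, 2.111250]
Midpoint of [2.029375, 2.111250] = 2.070312

2.0703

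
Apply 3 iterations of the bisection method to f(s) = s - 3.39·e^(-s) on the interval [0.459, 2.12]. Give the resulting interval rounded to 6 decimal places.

[1.081875, 1.289500]

f(0.459000) = -1.683193, f(2.120000) = 1.713093 (opposite signs)
step 1: m = 1.289500, f(m) = 0.355865 > 0 → root in [0.459000, 1.289500]
step 2: m = 0.874250, f(m) = -0.539973 < 0 → root in [0.874250, 1.289500]
step 3: m = 1.081875, f(m) = -0.067197 < 0 → root in [1.081875, 1.289500]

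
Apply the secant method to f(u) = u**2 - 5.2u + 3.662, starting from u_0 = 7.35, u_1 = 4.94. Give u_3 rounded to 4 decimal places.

f(u_0) = 19.464500, f(u_1) = 2.377600
u_2 = 4.940000 - (2.377600)·(4.940000 - 7.350000)/(2.377600 - (19.464500)) = 4.604654; f(u_2) = 0.920639
u_3 = 4.604654 - (0.920639)·(4.604654 - 4.940000)/(0.920639 - (2.377600)) = 4.392753; f(u_3) = 0.115963

4.3928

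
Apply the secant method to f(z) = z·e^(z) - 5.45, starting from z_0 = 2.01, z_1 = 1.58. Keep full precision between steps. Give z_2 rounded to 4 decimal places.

Secant update: z_(k+1) = z_k − f(z_k)·(z_k − z_(k-1))/(f(z_k) − f(z_(k-1))).
f(z_0) = 9.551268, f(z_1) = 2.220830
z_2 = 1.580000 - (2.220830)·(1.580000 - 2.010000)/(2.220830 - (9.551268)) = 1.449727; f(z_2) = 0.728667

1.4497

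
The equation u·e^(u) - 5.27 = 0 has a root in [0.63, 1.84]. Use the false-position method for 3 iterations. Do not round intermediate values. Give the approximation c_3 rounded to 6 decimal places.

1.332644

f(0.630000) = -4.087105, f(1.840000) = 6.315630
step 1: c = 1.105394, f(c) = -1.931253 < 0 → new bracket [1.105394, 1.840000]
step 2: c = 1.277424, f(c) = -0.687388 < 0 → new bracket [1.277424, 1.840000]
step 3: c = 1.332644, f(c) = -0.217875 < 0 → new bracket [1.332644, 1.840000]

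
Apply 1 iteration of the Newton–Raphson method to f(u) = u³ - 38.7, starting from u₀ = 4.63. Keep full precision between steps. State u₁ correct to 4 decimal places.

f'(u) = 3u²
u_0 = 4.630000: f = 60.552847, f' = 64.310700 → u_1 = 4.630000 - (60.552847)/(64.310700) = 3.688433

3.6884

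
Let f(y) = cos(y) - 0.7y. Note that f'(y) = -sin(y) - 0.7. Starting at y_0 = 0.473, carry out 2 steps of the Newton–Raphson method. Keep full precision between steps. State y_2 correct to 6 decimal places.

y_0 = 0.473000: f = 0.559106, f' = -1.155559 → y_1 = 0.473000 - (0.559106)/(-1.155559) = 0.956840
y_1 = 0.956840: f = -0.093682, f' = -1.517375 → y_2 = 0.956840 - (-0.093682)/(-1.517375) = 0.895100

0.895100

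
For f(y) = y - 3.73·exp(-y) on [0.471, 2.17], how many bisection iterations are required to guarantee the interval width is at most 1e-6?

Initial width b − a = 2.17 − 0.471 = 1.699000.
After n steps the width is (b−a)/2^n; need (b−a)/2^n ≤ 1e-6.
So n ≥ log₂(1.699000/1e-6) = log₂(1699000.0000) ≈ 20.6963.
Hence n = 21.

21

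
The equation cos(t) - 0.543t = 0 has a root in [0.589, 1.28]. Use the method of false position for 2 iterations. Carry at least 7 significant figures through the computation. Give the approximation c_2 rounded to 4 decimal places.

False-position update: c = (a·f(b) − b·f(a))/(f(b) − f(a)); replace the endpoint whose sign matches f(c).
f(0.589000) = 0.511670, f(1.280000) = -0.408325
step 1: c = 0.973311, f(c) = 0.034058 > 0 → new bracket [0.973311, 1.280000]
step 2: c = 0.996922, f(c) = 0.001561 > 0 → new bracket [0.996922, 1.280000]

0.9969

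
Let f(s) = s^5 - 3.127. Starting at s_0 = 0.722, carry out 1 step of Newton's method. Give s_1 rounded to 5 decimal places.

f'(s) = 5s^4
s_0 = 0.722000: f = -2.930806, f' = 1.358685 → s_1 = 0.722000 - (-2.930806)/(1.358685) = 2.879090

2.87909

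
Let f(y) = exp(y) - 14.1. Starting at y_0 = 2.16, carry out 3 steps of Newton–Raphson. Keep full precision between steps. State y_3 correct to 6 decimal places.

Newton update: y ← y − f(y)/f'(y).
f'(y) = exp(y)
y_0 = 2.160000: f = -5.428862, f' = 8.671138 → y_1 = 2.160000 - (-5.428862)/(8.671138) = 2.786084
y_1 = 2.786084: f = 2.117391, f' = 16.217391 → y_2 = 2.786084 - (2.117391)/(16.217391) = 2.655521
y_2 = 2.655521: f = 0.132402, f' = 14.232402 → y_3 = 2.655521 - (0.132402)/(14.232402) = 2.646218

2.646218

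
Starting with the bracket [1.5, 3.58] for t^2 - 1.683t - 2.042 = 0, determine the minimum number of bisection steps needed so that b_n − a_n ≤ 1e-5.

Initial width b − a = 3.58 − 1.5 = 2.080000.
After n steps the width is (b−a)/2^n; need (b−a)/2^n ≤ 1e-5.
So n ≥ log₂(2.080000/1e-5) = log₂(208000.0000) ≈ 17.6662.
Hence n = 18.

18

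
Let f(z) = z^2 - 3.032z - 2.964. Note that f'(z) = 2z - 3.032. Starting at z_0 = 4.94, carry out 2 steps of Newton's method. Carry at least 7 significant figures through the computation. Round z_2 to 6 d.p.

3.816970

z_0 = 4.940000: f = 6.461520, f' = 6.848000 → z_1 = 4.940000 - (6.461520)/(6.848000) = 3.996437
z_1 = 3.996437: f = 0.890311, f' = 4.960874 → z_2 = 3.996437 - (0.890311)/(4.960874) = 3.816970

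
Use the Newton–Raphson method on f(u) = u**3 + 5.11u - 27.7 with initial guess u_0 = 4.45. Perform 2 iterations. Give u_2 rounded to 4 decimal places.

2.5899

f'(u) = 3u**2 + 5.11
u_0 = 4.450000: f = 83.160625, f' = 64.517500 → u_1 = 4.450000 - (83.160625)/(64.517500) = 3.161038
u_1 = 3.161038: f = 20.038495, f' = 35.086478 → u_2 = 3.161038 - (20.038495)/(35.086478) = 2.589920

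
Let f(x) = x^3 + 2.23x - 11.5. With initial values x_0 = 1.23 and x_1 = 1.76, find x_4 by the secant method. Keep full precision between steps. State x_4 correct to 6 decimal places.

1.930388

Secant update: x_(k+1) = x_k − f(x_k)·(x_k − x_(k-1))/(f(x_k) − f(x_(k-1))).
f(x_0) = -6.896233, f(x_1) = -2.123424
x_2 = 1.760000 - (-2.123424)·(1.760000 - 1.230000)/(-2.123424 - (-6.896233)) = 1.995797; f(x_2) = 0.900299
x_3 = 1.995797 - (0.900299)·(1.995797 - 1.760000)/(0.900299 - (-2.123424)) = 1.925590; f(x_3) = -0.066050
x_4 = 1.925590 - (-0.066050)·(1.925590 - 1.995797)/(-0.066050 - (0.900299)) = 1.930388; f(x_4) = -0.001837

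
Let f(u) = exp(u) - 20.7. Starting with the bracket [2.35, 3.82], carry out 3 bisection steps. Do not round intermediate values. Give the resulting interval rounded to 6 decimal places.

[2.901250, 3.085000]

f(2.350000) = -10.214430, f(3.820000) = 24.904208 (opposite signs)
step 1: m = 3.085000, f(m) = 1.167467 > 0 → root in [2.350000, 3.085000]
step 2: m = 2.717500, f(m) = -5.557581 < 0 → root in [2.717500, 3.085000]
step 3: m = 2.901250, f(m) = -2.503123 < 0 → root in [2.901250, 3.085000]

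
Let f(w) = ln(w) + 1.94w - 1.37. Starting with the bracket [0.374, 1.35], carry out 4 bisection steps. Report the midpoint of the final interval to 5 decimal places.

0.83150

f(0.374000) = -1.627939, f(1.350000) = 1.549105 (opposite signs)
step 1: m = 0.862000, f(m) = 0.153780 > 0 → root in [0.374000, 0.862000]
step 2: m = 0.618000, f(m) = -0.652347 < 0 → root in [0.618000, 0.862000]
step 3: m = 0.740000, f(m) = -0.235505 < 0 → root in [0.740000, 0.862000]
step 4: m = 0.801000, f(m) = -0.037954 < 0 → root in [0.801000, 0.862000]
Midpoint of [0.801000, 0.862000] = 0.831500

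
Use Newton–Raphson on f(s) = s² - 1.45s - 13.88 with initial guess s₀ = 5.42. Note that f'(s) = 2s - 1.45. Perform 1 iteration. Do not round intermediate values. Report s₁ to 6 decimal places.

s_0 = 5.420000: f = 7.637400, f' = 9.390000 → s_1 = 5.420000 - (7.637400)/(9.390000) = 4.606645

4.606645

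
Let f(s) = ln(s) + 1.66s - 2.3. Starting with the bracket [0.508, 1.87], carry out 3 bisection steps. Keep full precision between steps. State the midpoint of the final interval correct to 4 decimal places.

f(0.508000) = -2.133994, f(1.870000) = 1.430138 (opposite signs)
step 1: m = 1.189000, f(m) = -0.153147 < 0 → root in [1.189000, 1.870000]
step 2: m = 1.529500, f(m) = 0.663911 > 0 → root in [1.189000, 1.529500]
step 3: m = 1.359250, f(m) = 0.263288 > 0 → root in [1.189000, 1.359250]
Midpoint of [1.189000, 1.359250] = 1.274125

1.2741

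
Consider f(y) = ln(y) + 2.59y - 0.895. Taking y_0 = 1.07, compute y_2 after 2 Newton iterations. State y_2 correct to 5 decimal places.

f'(y) = 1/y + 2.59
y_0 = 1.070000: f = 1.943959, f' = 3.524579 → y_1 = 1.070000 - (1.943959)/(3.524579) = 0.518457
y_1 = 0.518457: f = -0.209097, f' = 4.518802 → y_2 = 0.518457 - (-0.209097)/(4.518802) = 0.564729

0.56473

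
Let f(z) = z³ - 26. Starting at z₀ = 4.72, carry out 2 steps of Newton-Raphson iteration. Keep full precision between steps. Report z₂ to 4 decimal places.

Newton update: z ← z − f(z)/f'(z).
f'(z) = 3z²
z_0 = 4.720000: f = 79.154048, f' = 66.835200 → z_1 = 4.720000 - (79.154048)/(66.835200) = 3.535683
z_1 = 3.535683: f = 18.199774, f' = 37.503168 → z_2 = 3.535683 - (18.199774)/(37.503168) = 3.050397

3.0504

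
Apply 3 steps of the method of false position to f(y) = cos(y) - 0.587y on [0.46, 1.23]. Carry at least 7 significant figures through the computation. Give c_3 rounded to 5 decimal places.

False-position update: c = (a·f(b) − b·f(a))/(f(b) − f(a)); replace the endpoint whose sign matches f(c).
f(0.460000) = 0.626032, f(1.230000) = -0.387772
step 1: c = 0.935481, f(c) = 0.044304 > 0 → new bracket [0.935481, 1.230000]
step 2: c = 0.965680, f(c) = 0.002003 > 0 → new bracket [0.965680, 1.230000]
step 3: c = 0.967039, f(c) = 0.000088 > 0 → new bracket [0.967039, 1.230000]

0.96704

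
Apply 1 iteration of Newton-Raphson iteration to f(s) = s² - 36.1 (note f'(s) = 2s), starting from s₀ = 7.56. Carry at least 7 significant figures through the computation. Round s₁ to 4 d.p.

6.1676

s_0 = 7.560000: f = 21.053600, f' = 15.120000 → s_1 = 7.560000 - (21.053600)/(15.120000) = 6.167566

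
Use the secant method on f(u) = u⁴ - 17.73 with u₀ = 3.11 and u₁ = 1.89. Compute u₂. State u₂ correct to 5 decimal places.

1.96505

f(u_0) = 75.819518, f(u_1) = -4.970102
u_2 = 1.890000 - (-4.970102)·(1.890000 - 3.110000)/(-4.970102 - (75.819518)) = 1.965053; f(u_2) = -2.819325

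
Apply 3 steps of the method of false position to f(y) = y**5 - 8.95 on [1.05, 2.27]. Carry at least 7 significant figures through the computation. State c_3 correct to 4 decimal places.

False-position update: c = (a·f(b) − b·f(a))/(f(b) − f(a)); replace the endpoint whose sign matches f(c).
f(1.050000) = -7.673718, f(2.270000) = 51.323899
step 1: c = 1.208683, f(c) = -6.370339 < 0 → new bracket [1.208683, 2.270000]
step 2: c = 1.325869, f(c) = -4.852648 < 0 → new bracket [1.325869, 2.270000]
step 3: c = 1.407425, f(c) = -3.427617 < 0 → new bracket [1.407425, 2.270000]

1.4074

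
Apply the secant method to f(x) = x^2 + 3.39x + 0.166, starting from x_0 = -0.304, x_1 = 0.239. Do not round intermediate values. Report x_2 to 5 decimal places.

-0.07178

f(x_0) = -0.772144, f(x_1) = 1.033331
x_2 = 0.239000 - (1.033331)·(0.239000 - -0.304000)/(1.033331 - (-0.772144)) = -0.071776; f(x_2) = -0.072170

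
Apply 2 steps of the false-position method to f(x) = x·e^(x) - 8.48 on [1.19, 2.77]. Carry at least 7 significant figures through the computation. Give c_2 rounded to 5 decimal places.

False-position update: c = (a·f(b) − b·f(a))/(f(b) − f(a)); replace the endpoint whose sign matches f(c).
f(1.190000) = -4.568373, f(2.770000) = 35.725416
step 1: c = 1.369135, f(c) = -3.096632 < 0 → new bracket [1.369135, 2.770000]
step 2: c = 1.480875, f(c) = -1.968905 < 0 → new bracket [1.480875, 2.770000]

1.48087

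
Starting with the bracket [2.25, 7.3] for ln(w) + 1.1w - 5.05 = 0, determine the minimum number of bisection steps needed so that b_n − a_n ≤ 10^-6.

23

Initial width b − a = 7.3 − 2.25 = 5.050000.
After n steps the width is (b−a)/2^n; need (b−a)/2^n ≤ 10^-6.
So n ≥ log₂(5.050000/10^-6) = log₂(5050000.0000) ≈ 22.2679.
Hence n = 23.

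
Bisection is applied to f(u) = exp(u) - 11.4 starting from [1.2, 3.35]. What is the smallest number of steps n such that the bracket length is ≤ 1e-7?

Initial width b − a = 3.35 − 1.2 = 2.150000.
After n steps the width is (b−a)/2^n; need (b−a)/2^n ≤ 1e-7.
So n ≥ log₂(2.150000/1e-7) = log₂(21500000.0000) ≈ 24.3578.
Hence n = 25.

25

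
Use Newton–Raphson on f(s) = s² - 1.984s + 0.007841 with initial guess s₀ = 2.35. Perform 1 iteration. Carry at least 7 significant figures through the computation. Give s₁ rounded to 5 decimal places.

Newton update: s ← s − f(s)/f'(s).
f'(s) = 2s - 1.984
s_0 = 2.350000: f = 0.867941, f' = 2.716000 → s_1 = 2.350000 - (0.867941)/(2.716000) = 2.030434

2.03043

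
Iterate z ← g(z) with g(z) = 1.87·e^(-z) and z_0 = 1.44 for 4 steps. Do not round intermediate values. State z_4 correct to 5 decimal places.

1.06512

z_1 = g(1.440000) = 0.443055
z_2 = g(0.443055) = 1.200675
z_3 = g(1.200675) = 0.562853
z_4 = g(0.562853) = 1.065117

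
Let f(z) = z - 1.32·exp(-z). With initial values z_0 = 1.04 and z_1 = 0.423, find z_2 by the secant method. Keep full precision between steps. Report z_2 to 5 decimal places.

Secant update: z_(k+1) = z_k − f(z_k)·(z_k − z_(k-1))/(f(z_k) − f(z_(k-1))).
f(z_0) = 0.573440, f(z_1) = -0.441704
z_2 = 0.423000 - (-0.441704)·(0.423000 - 1.040000)/(-0.441704 - (0.573440)) = 0.691466; f(z_2) = 0.030355

0.69147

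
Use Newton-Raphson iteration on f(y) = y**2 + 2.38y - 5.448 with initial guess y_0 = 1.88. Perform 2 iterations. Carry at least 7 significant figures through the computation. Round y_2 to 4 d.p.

f'(y) = 2y + 2.38
y_0 = 1.880000: f = 2.560800, f' = 6.140000 → y_1 = 1.880000 - (2.560800)/(6.140000) = 1.462932
y_1 = 1.462932: f = 0.173946, f' = 5.305863 → y_2 = 1.462932 - (0.173946)/(5.305863) = 1.430148

1.4301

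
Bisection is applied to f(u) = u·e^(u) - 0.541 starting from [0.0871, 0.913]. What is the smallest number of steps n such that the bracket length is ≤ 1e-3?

10

Initial width b − a = 0.913 − 0.0871 = 0.825900.
After n steps the width is (b−a)/2^n; need (b−a)/2^n ≤ 1e-3.
So n ≥ log₂(0.825900/1e-3) = log₂(825.9000) ≈ 9.6898.
Hence n = 10.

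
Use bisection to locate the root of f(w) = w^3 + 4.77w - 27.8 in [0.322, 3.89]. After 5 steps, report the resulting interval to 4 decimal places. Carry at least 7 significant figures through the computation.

f(0.322000) = -26.230674, f(3.890000) = 49.619169 (opposite signs)
step 1: m = 2.106000, f(m) = -8.413773 < 0 → root in [2.106000, 3.890000]
step 2: m = 2.998000, f(m) = 13.446496 > 0 → root in [2.106000, 2.998000]
step 3: m = 2.552000, f(m) = 0.993461 > 0 → root in [2.106000, 2.552000]
step 4: m = 2.329000, f(m) = -4.057613 < 0 → root in [2.329000, 2.552000]
step 5: m = 2.440500, f(m) = -1.623099 < 0 → root in [2.440500, 2.552000]

[2.4405, 2.5520]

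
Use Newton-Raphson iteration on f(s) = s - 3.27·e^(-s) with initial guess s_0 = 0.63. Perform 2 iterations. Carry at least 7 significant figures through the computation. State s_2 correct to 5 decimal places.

f'(s) = 1 + 3.27·e^(-s)
s_0 = 0.630000: f = -1.111575, f' = 2.741575 → s_1 = 0.630000 - (-1.111575)/(2.741575) = 1.035451
s_1 = 1.035451: f = -0.125615, f' = 2.161066 → s_2 = 1.035451 - (-0.125615)/(2.161066) = 1.093578

1.09358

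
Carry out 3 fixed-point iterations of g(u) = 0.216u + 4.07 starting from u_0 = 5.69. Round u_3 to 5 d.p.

5.19635

u_1 = g(5.690000) = 5.299040
u_2 = g(5.299040) = 5.214593
u_3 = g(5.214593) = 5.196352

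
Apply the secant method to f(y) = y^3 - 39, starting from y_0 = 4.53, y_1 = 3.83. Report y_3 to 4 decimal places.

3.4042

Secant update: y_(k+1) = y_k − f(y_k)·(y_k − y_(k-1))/(f(y_k) − f(y_(k-1))).
f(y_0) = 53.959677, f(y_1) = 17.181887
y_2 = 3.830000 - (17.181887)·(3.830000 - 4.530000)/(17.181887 - (53.959677)) = 3.502973; f(y_2) = 3.984360
y_3 = 3.502973 - (3.984360)·(3.502973 - 3.830000)/(3.984360 - (17.181887)) = 3.404243; f(y_3) = 0.451339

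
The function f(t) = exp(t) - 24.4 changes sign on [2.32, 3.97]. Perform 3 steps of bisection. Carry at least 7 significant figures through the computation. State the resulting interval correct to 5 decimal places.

f(2.320000) = -14.224326, f(3.970000) = 28.584531 (opposite signs)
step 1: m = 3.145000, f(m) = -1.180325 < 0 → root in [3.145000, 3.970000]
step 2: m = 3.557500, f(m) = 10.675399 > 0 → root in [3.145000, 3.557500]
step 3: m = 3.351250, f(m) = 4.138384 > 0 → root in [3.145000, 3.351250]

[3.14500, 3.35125]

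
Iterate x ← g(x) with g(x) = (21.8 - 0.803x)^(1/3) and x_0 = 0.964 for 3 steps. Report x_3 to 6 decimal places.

x_1 = g(0.964000) = 2.760058
x_2 = g(2.760058) = 2.695451
x_3 = g(2.695451) = 2.697829

2.697829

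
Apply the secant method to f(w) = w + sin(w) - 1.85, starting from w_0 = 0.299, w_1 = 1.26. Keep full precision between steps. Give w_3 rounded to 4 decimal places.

1.0024

f(w_0) = -1.256435, f(w_1) = 0.362090
w_2 = 1.260000 - (0.362090)·(1.260000 - 0.299000)/(0.362090 - (-1.256435)) = 1.045009; f(w_2) = 0.059938
w_3 = 1.045009 - (0.059938)·(1.045009 - 1.260000)/(0.059938 - (0.362090)) = 1.002361; f(w_3) = -0.004894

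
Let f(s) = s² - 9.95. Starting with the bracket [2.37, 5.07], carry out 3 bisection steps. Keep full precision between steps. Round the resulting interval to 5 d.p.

[3.04500, 3.38250]

f(2.370000) = -4.333100, f(5.070000) = 15.754900 (opposite signs)
step 1: m = 3.720000, f(m) = 3.888400 > 0 → root in [2.370000, 3.720000]
step 2: m = 3.045000, f(m) = -0.677975 < 0 → root in [3.045000, 3.720000]
step 3: m = 3.382500, f(m) = 1.491306 > 0 → root in [3.045000, 3.382500]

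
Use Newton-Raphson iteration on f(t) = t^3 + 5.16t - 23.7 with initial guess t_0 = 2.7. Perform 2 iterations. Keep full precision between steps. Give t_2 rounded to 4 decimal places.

f'(t) = 3t^2 + 5.16
t_0 = 2.700000: f = 9.915000, f' = 27.030000 → t_1 = 2.700000 - (9.915000)/(27.030000) = 2.333185
t_1 = 2.333185: f = 1.040523, f' = 21.491262 → t_2 = 2.333185 - (1.040523)/(21.491262) = 2.284769

2.2848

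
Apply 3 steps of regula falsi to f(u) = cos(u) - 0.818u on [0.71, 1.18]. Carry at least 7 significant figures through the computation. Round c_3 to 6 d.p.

f(0.710000) = 0.177582, f(1.180000) = -0.584315
step 1: c = 0.819547, f(c) = 0.012163 > 0 → new bracket [0.819547, 1.180000]
step 2: c = 0.826897, f(c) = 0.000760 > 0 → new bracket [0.826897, 1.180000]
step 3: c = 0.827356, f(c) = 0.000047 > 0 → new bracket [0.827356, 1.180000]

0.827356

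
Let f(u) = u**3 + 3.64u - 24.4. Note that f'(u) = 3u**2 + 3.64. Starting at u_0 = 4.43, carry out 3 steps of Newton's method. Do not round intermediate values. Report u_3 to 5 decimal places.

2.49025

u_0 = 4.430000: f = 78.663507, f' = 62.514700 → u_1 = 4.430000 - (78.663507)/(62.514700) = 3.171680
u_1 = 3.171680: f = 19.050596, f' = 33.818659 → u_2 = 3.171680 - (19.050596)/(33.818659) = 2.608364
u_2 = 2.608364: f = 2.840606, f' = 24.050684 → u_3 = 2.608364 - (2.840606)/(24.050684) = 2.490255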